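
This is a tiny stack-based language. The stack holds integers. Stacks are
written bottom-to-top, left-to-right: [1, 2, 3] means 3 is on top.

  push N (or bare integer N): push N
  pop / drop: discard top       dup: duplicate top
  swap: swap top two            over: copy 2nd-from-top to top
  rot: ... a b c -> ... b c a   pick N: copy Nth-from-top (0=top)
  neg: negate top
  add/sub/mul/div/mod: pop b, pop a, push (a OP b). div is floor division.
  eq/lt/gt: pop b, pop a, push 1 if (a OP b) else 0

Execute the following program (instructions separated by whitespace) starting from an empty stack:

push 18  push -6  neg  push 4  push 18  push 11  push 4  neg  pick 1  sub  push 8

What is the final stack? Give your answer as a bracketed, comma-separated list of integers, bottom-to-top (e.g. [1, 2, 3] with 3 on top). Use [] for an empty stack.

Answer: [18, 6, 4, 18, 11, -15, 8]

Derivation:
After 'push 18': [18]
After 'push -6': [18, -6]
After 'neg': [18, 6]
After 'push 4': [18, 6, 4]
After 'push 18': [18, 6, 4, 18]
After 'push 11': [18, 6, 4, 18, 11]
After 'push 4': [18, 6, 4, 18, 11, 4]
After 'neg': [18, 6, 4, 18, 11, -4]
After 'pick 1': [18, 6, 4, 18, 11, -4, 11]
After 'sub': [18, 6, 4, 18, 11, -15]
After 'push 8': [18, 6, 4, 18, 11, -15, 8]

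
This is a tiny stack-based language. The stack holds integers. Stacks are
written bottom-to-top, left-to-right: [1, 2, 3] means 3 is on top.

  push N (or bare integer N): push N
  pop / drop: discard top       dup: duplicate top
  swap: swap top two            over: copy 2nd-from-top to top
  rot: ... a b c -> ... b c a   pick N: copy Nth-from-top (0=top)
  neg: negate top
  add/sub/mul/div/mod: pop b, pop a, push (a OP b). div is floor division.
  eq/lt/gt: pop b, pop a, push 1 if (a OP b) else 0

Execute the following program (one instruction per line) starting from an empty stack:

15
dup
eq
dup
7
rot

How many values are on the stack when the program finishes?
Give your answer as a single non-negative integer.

After 'push 15': stack = [15] (depth 1)
After 'dup': stack = [15, 15] (depth 2)
After 'eq': stack = [1] (depth 1)
After 'dup': stack = [1, 1] (depth 2)
After 'push 7': stack = [1, 1, 7] (depth 3)
After 'rot': stack = [1, 7, 1] (depth 3)

Answer: 3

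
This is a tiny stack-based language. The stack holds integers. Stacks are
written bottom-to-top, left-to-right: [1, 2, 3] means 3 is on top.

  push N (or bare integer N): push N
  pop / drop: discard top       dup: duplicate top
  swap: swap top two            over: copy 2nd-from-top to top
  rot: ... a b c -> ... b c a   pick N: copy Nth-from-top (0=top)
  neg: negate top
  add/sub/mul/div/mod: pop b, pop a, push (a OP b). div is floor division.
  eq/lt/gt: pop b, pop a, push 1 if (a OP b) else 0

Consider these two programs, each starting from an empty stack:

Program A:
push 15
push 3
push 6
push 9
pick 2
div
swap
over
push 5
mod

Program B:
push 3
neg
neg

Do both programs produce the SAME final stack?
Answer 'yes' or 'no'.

Answer: no

Derivation:
Program A trace:
  After 'push 15': [15]
  After 'push 3': [15, 3]
  After 'push 6': [15, 3, 6]
  After 'push 9': [15, 3, 6, 9]
  After 'pick 2': [15, 3, 6, 9, 3]
  After 'div': [15, 3, 6, 3]
  After 'swap': [15, 3, 3, 6]
  After 'over': [15, 3, 3, 6, 3]
  After 'push 5': [15, 3, 3, 6, 3, 5]
  After 'mod': [15, 3, 3, 6, 3]
Program A final stack: [15, 3, 3, 6, 3]

Program B trace:
  After 'push 3': [3]
  After 'neg': [-3]
  After 'neg': [3]
Program B final stack: [3]
Same: no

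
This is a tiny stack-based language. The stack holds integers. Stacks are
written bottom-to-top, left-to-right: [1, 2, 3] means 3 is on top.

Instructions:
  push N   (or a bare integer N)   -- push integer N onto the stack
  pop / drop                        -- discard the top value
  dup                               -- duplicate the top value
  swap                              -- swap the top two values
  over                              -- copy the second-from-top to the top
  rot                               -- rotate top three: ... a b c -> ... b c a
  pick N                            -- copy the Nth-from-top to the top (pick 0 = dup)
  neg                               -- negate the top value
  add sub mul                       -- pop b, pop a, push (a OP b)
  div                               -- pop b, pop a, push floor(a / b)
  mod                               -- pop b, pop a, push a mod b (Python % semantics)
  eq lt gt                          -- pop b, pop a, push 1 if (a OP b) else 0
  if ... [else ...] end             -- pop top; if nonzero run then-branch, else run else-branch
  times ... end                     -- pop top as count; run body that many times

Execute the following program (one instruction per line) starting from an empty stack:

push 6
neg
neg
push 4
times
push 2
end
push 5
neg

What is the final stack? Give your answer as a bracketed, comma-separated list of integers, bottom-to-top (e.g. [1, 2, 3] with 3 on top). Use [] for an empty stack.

After 'push 6': [6]
After 'neg': [-6]
After 'neg': [6]
After 'push 4': [6, 4]
After 'times': [6]
After 'push 2': [6, 2]
After 'push 2': [6, 2, 2]
After 'push 2': [6, 2, 2, 2]
After 'push 2': [6, 2, 2, 2, 2]
After 'push 5': [6, 2, 2, 2, 2, 5]
After 'neg': [6, 2, 2, 2, 2, -5]

Answer: [6, 2, 2, 2, 2, -5]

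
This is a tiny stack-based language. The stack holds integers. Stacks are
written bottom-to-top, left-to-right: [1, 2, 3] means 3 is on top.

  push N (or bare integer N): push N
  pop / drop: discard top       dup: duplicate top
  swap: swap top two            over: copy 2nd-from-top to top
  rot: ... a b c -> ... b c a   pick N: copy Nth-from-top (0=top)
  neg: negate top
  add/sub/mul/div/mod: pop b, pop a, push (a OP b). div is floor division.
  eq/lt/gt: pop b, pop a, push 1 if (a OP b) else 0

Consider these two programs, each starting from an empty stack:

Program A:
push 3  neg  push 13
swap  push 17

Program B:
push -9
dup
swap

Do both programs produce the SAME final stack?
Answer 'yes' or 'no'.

Program A trace:
  After 'push 3': [3]
  After 'neg': [-3]
  After 'push 13': [-3, 13]
  After 'swap': [13, -3]
  After 'push 17': [13, -3, 17]
Program A final stack: [13, -3, 17]

Program B trace:
  After 'push -9': [-9]
  After 'dup': [-9, -9]
  After 'swap': [-9, -9]
Program B final stack: [-9, -9]
Same: no

Answer: no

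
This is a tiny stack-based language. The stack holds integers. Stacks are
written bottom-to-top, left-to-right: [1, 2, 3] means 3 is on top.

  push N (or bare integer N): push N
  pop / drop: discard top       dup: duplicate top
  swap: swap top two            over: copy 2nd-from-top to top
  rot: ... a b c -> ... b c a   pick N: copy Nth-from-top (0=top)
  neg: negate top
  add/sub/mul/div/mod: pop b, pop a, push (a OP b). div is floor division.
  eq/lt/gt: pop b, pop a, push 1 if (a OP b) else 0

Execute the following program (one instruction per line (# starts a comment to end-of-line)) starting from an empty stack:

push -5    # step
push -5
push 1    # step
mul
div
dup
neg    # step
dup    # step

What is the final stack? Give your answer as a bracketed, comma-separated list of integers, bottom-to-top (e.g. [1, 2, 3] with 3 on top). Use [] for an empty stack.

Answer: [1, -1, -1]

Derivation:
After 'push -5': [-5]
After 'push -5': [-5, -5]
After 'push 1': [-5, -5, 1]
After 'mul': [-5, -5]
After 'div': [1]
After 'dup': [1, 1]
After 'neg': [1, -1]
After 'dup': [1, -1, -1]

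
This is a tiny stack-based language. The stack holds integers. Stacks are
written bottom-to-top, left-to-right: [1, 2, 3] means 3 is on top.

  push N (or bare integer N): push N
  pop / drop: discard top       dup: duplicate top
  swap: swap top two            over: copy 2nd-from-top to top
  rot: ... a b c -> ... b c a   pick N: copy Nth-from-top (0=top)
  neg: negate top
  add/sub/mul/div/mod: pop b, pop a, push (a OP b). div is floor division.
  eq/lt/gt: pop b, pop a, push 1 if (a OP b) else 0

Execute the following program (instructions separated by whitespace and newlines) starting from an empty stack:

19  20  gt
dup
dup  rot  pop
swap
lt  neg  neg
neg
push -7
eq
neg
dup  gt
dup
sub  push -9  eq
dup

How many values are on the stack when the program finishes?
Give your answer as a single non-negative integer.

After 'push 19': stack = [19] (depth 1)
After 'push 20': stack = [19, 20] (depth 2)
After 'gt': stack = [0] (depth 1)
After 'dup': stack = [0, 0] (depth 2)
After 'dup': stack = [0, 0, 0] (depth 3)
After 'rot': stack = [0, 0, 0] (depth 3)
After 'pop': stack = [0, 0] (depth 2)
After 'swap': stack = [0, 0] (depth 2)
After 'lt': stack = [0] (depth 1)
After 'neg': stack = [0] (depth 1)
  ...
After 'push -7': stack = [0, -7] (depth 2)
After 'eq': stack = [0] (depth 1)
After 'neg': stack = [0] (depth 1)
After 'dup': stack = [0, 0] (depth 2)
After 'gt': stack = [0] (depth 1)
After 'dup': stack = [0, 0] (depth 2)
After 'sub': stack = [0] (depth 1)
After 'push -9': stack = [0, -9] (depth 2)
After 'eq': stack = [0] (depth 1)
After 'dup': stack = [0, 0] (depth 2)

Answer: 2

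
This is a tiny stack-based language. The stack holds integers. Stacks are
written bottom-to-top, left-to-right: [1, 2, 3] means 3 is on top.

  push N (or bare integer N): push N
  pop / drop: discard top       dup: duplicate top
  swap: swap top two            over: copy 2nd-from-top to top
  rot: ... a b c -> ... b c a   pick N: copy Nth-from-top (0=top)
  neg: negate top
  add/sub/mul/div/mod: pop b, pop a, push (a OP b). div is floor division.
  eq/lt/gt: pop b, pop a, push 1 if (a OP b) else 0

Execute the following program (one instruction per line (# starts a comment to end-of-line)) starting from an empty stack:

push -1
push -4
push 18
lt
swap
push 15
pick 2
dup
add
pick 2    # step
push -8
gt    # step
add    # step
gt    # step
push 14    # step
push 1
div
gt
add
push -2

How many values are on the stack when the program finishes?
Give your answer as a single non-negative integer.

Answer: 3

Derivation:
After 'push -1': stack = [-1] (depth 1)
After 'push -4': stack = [-1, -4] (depth 2)
After 'push 18': stack = [-1, -4, 18] (depth 3)
After 'lt': stack = [-1, 1] (depth 2)
After 'swap': stack = [1, -1] (depth 2)
After 'push 15': stack = [1, -1, 15] (depth 3)
After 'pick 2': stack = [1, -1, 15, 1] (depth 4)
After 'dup': stack = [1, -1, 15, 1, 1] (depth 5)
After 'add': stack = [1, -1, 15, 2] (depth 4)
After 'pick 2': stack = [1, -1, 15, 2, -1] (depth 5)
After 'push -8': stack = [1, -1, 15, 2, -1, -8] (depth 6)
After 'gt': stack = [1, -1, 15, 2, 1] (depth 5)
After 'add': stack = [1, -1, 15, 3] (depth 4)
After 'gt': stack = [1, -1, 1] (depth 3)
After 'push 14': stack = [1, -1, 1, 14] (depth 4)
After 'push 1': stack = [1, -1, 1, 14, 1] (depth 5)
After 'div': stack = [1, -1, 1, 14] (depth 4)
After 'gt': stack = [1, -1, 0] (depth 3)
After 'add': stack = [1, -1] (depth 2)
After 'push -2': stack = [1, -1, -2] (depth 3)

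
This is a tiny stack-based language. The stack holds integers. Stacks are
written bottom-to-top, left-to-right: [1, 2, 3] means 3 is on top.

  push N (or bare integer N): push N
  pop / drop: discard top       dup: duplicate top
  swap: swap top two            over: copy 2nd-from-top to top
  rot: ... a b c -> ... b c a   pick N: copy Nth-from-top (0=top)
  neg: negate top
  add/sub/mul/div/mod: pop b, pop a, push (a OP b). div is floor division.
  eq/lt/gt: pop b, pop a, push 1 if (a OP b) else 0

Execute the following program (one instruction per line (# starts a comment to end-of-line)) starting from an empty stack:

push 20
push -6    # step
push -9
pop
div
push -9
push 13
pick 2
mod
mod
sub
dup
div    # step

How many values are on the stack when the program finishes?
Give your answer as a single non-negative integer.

Answer: 1

Derivation:
After 'push 20': stack = [20] (depth 1)
After 'push -6': stack = [20, -6] (depth 2)
After 'push -9': stack = [20, -6, -9] (depth 3)
After 'pop': stack = [20, -6] (depth 2)
After 'div': stack = [-4] (depth 1)
After 'push -9': stack = [-4, -9] (depth 2)
After 'push 13': stack = [-4, -9, 13] (depth 3)
After 'pick 2': stack = [-4, -9, 13, -4] (depth 4)
After 'mod': stack = [-4, -9, -3] (depth 3)
After 'mod': stack = [-4, 0] (depth 2)
After 'sub': stack = [-4] (depth 1)
After 'dup': stack = [-4, -4] (depth 2)
After 'div': stack = [1] (depth 1)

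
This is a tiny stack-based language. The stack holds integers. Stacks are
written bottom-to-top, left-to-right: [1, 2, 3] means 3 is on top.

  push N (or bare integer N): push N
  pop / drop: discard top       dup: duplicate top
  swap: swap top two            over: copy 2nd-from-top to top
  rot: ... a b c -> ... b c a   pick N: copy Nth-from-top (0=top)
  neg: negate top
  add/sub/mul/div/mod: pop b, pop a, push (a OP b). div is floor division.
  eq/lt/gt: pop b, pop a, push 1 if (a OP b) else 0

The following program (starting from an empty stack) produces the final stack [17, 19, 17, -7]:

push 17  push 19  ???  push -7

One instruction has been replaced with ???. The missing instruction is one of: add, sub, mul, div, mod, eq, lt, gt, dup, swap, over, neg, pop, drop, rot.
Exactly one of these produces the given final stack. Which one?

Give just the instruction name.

Stack before ???: [17, 19]
Stack after ???:  [17, 19, 17]
The instruction that transforms [17, 19] -> [17, 19, 17] is: over

Answer: over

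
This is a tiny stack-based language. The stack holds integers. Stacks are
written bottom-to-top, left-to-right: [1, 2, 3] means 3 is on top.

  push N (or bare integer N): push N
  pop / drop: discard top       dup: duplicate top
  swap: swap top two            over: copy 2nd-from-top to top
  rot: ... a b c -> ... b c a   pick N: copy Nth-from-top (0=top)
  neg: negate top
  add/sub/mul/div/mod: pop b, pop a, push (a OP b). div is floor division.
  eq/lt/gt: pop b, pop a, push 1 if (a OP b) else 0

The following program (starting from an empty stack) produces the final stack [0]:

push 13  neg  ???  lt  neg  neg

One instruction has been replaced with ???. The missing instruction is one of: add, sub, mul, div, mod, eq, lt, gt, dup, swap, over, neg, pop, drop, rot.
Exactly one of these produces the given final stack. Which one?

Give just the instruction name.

Stack before ???: [-13]
Stack after ???:  [-13, -13]
The instruction that transforms [-13] -> [-13, -13] is: dup

Answer: dup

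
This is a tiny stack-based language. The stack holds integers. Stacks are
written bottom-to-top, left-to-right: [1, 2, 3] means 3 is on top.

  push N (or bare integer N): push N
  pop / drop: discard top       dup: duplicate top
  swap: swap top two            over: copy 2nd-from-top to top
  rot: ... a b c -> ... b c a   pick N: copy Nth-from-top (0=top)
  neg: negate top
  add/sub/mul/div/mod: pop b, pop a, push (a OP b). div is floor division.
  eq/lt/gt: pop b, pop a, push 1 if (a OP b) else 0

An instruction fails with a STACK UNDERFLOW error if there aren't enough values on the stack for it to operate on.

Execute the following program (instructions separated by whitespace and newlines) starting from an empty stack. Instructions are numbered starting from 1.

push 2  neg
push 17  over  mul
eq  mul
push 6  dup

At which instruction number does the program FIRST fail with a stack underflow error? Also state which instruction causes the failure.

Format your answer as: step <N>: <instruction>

Step 1 ('push 2'): stack = [2], depth = 1
Step 2 ('neg'): stack = [-2], depth = 1
Step 3 ('push 17'): stack = [-2, 17], depth = 2
Step 4 ('over'): stack = [-2, 17, -2], depth = 3
Step 5 ('mul'): stack = [-2, -34], depth = 2
Step 6 ('eq'): stack = [0], depth = 1
Step 7 ('mul'): needs 2 value(s) but depth is 1 — STACK UNDERFLOW

Answer: step 7: mul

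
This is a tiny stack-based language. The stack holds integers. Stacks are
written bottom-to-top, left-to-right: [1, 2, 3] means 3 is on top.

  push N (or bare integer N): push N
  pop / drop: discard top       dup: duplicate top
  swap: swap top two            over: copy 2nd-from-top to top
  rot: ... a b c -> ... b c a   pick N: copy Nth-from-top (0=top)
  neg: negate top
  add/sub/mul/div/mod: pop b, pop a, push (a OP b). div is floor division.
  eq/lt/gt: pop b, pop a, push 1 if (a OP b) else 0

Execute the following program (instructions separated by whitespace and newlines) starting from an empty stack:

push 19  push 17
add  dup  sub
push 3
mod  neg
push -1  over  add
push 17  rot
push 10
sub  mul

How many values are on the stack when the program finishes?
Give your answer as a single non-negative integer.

After 'push 19': stack = [19] (depth 1)
After 'push 17': stack = [19, 17] (depth 2)
After 'add': stack = [36] (depth 1)
After 'dup': stack = [36, 36] (depth 2)
After 'sub': stack = [0] (depth 1)
After 'push 3': stack = [0, 3] (depth 2)
After 'mod': stack = [0] (depth 1)
After 'neg': stack = [0] (depth 1)
After 'push -1': stack = [0, -1] (depth 2)
After 'over': stack = [0, -1, 0] (depth 3)
After 'add': stack = [0, -1] (depth 2)
After 'push 17': stack = [0, -1, 17] (depth 3)
After 'rot': stack = [-1, 17, 0] (depth 3)
After 'push 10': stack = [-1, 17, 0, 10] (depth 4)
After 'sub': stack = [-1, 17, -10] (depth 3)
After 'mul': stack = [-1, -170] (depth 2)

Answer: 2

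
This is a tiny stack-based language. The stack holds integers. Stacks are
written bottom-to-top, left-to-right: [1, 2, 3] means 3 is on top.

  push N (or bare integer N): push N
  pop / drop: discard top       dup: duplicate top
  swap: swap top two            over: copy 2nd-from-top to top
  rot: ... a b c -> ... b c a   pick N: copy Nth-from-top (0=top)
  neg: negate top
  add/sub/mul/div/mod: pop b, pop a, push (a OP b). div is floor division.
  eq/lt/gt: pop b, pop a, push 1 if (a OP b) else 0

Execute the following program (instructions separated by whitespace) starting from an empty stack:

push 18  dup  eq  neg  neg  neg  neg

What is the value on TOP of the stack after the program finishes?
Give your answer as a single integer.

Answer: 1

Derivation:
After 'push 18': [18]
After 'dup': [18, 18]
After 'eq': [1]
After 'neg': [-1]
After 'neg': [1]
After 'neg': [-1]
After 'neg': [1]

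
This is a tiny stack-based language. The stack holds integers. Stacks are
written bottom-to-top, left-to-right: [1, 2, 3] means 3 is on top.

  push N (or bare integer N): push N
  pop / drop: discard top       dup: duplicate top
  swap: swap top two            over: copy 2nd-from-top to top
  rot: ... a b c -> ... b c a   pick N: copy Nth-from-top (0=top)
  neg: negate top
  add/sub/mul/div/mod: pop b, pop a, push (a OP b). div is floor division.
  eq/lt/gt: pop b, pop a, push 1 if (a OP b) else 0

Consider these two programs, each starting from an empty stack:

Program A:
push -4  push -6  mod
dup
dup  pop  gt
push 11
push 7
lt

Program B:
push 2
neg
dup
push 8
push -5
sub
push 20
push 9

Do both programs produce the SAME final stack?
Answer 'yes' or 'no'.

Answer: no

Derivation:
Program A trace:
  After 'push -4': [-4]
  After 'push -6': [-4, -6]
  After 'mod': [-4]
  After 'dup': [-4, -4]
  After 'dup': [-4, -4, -4]
  After 'pop': [-4, -4]
  After 'gt': [0]
  After 'push 11': [0, 11]
  After 'push 7': [0, 11, 7]
  After 'lt': [0, 0]
Program A final stack: [0, 0]

Program B trace:
  After 'push 2': [2]
  After 'neg': [-2]
  After 'dup': [-2, -2]
  After 'push 8': [-2, -2, 8]
  After 'push -5': [-2, -2, 8, -5]
  After 'sub': [-2, -2, 13]
  After 'push 20': [-2, -2, 13, 20]
  After 'push 9': [-2, -2, 13, 20, 9]
Program B final stack: [-2, -2, 13, 20, 9]
Same: no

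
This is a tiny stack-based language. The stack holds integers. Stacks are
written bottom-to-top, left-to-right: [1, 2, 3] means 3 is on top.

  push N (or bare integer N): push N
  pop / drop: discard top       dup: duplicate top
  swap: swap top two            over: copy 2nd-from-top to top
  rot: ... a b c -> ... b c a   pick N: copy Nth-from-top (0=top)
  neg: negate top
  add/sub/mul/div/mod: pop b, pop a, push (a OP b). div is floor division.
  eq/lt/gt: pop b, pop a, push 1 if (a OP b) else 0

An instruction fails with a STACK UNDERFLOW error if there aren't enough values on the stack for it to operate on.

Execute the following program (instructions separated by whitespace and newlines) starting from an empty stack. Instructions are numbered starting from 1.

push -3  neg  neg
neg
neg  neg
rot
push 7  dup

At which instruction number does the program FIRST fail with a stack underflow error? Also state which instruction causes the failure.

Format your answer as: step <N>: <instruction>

Step 1 ('push -3'): stack = [-3], depth = 1
Step 2 ('neg'): stack = [3], depth = 1
Step 3 ('neg'): stack = [-3], depth = 1
Step 4 ('neg'): stack = [3], depth = 1
Step 5 ('neg'): stack = [-3], depth = 1
Step 6 ('neg'): stack = [3], depth = 1
Step 7 ('rot'): needs 3 value(s) but depth is 1 — STACK UNDERFLOW

Answer: step 7: rot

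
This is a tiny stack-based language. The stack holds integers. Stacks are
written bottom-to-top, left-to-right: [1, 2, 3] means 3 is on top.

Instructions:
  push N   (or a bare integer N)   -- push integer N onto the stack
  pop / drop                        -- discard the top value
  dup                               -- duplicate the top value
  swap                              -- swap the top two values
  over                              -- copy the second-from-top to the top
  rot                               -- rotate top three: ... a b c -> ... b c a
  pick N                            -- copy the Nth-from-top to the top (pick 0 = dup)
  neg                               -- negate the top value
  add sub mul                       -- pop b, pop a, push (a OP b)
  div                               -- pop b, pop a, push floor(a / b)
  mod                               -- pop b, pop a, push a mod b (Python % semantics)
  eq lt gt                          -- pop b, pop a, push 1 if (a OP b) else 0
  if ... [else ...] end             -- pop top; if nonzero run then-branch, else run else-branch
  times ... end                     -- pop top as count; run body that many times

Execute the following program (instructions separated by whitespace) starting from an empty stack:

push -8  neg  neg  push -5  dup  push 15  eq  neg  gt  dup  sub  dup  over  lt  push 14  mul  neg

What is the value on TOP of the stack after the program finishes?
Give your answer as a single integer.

Answer: 0

Derivation:
After 'push -8': [-8]
After 'neg': [8]
After 'neg': [-8]
After 'push -5': [-8, -5]
After 'dup': [-8, -5, -5]
After 'push 15': [-8, -5, -5, 15]
After 'eq': [-8, -5, 0]
After 'neg': [-8, -5, 0]
After 'gt': [-8, 0]
After 'dup': [-8, 0, 0]
After 'sub': [-8, 0]
After 'dup': [-8, 0, 0]
After 'over': [-8, 0, 0, 0]
After 'lt': [-8, 0, 0]
After 'push 14': [-8, 0, 0, 14]
After 'mul': [-8, 0, 0]
After 'neg': [-8, 0, 0]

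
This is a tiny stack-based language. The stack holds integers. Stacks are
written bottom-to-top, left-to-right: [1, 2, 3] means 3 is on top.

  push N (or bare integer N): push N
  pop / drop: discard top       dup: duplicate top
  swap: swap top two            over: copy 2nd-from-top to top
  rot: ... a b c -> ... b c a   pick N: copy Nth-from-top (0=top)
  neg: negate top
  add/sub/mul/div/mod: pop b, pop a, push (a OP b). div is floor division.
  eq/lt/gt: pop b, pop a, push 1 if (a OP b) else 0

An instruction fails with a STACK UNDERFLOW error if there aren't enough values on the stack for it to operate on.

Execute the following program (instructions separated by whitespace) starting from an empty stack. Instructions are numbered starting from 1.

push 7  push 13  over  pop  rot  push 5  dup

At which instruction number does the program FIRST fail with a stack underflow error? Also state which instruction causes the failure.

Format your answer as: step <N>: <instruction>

Answer: step 5: rot

Derivation:
Step 1 ('push 7'): stack = [7], depth = 1
Step 2 ('push 13'): stack = [7, 13], depth = 2
Step 3 ('over'): stack = [7, 13, 7], depth = 3
Step 4 ('pop'): stack = [7, 13], depth = 2
Step 5 ('rot'): needs 3 value(s) but depth is 2 — STACK UNDERFLOW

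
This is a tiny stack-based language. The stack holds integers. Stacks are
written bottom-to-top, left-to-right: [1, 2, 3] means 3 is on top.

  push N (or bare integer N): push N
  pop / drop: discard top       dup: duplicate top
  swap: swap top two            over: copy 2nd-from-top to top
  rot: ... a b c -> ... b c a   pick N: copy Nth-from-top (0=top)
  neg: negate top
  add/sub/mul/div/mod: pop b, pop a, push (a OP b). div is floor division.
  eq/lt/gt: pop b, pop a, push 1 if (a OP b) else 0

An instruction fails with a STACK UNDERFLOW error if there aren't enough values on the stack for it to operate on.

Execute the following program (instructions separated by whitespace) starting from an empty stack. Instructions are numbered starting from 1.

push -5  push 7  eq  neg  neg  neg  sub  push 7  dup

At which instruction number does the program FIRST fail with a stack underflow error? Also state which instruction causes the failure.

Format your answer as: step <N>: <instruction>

Answer: step 7: sub

Derivation:
Step 1 ('push -5'): stack = [-5], depth = 1
Step 2 ('push 7'): stack = [-5, 7], depth = 2
Step 3 ('eq'): stack = [0], depth = 1
Step 4 ('neg'): stack = [0], depth = 1
Step 5 ('neg'): stack = [0], depth = 1
Step 6 ('neg'): stack = [0], depth = 1
Step 7 ('sub'): needs 2 value(s) but depth is 1 — STACK UNDERFLOW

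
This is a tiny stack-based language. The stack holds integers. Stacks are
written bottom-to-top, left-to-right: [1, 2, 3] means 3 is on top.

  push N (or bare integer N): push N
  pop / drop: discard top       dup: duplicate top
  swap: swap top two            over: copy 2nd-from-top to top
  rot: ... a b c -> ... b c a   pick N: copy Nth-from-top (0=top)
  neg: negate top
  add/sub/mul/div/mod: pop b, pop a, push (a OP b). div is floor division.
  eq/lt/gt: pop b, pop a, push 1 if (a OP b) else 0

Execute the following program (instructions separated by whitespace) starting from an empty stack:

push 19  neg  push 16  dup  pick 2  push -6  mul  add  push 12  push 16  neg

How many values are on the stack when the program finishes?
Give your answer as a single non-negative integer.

Answer: 5

Derivation:
After 'push 19': stack = [19] (depth 1)
After 'neg': stack = [-19] (depth 1)
After 'push 16': stack = [-19, 16] (depth 2)
After 'dup': stack = [-19, 16, 16] (depth 3)
After 'pick 2': stack = [-19, 16, 16, -19] (depth 4)
After 'push -6': stack = [-19, 16, 16, -19, -6] (depth 5)
After 'mul': stack = [-19, 16, 16, 114] (depth 4)
After 'add': stack = [-19, 16, 130] (depth 3)
After 'push 12': stack = [-19, 16, 130, 12] (depth 4)
After 'push 16': stack = [-19, 16, 130, 12, 16] (depth 5)
After 'neg': stack = [-19, 16, 130, 12, -16] (depth 5)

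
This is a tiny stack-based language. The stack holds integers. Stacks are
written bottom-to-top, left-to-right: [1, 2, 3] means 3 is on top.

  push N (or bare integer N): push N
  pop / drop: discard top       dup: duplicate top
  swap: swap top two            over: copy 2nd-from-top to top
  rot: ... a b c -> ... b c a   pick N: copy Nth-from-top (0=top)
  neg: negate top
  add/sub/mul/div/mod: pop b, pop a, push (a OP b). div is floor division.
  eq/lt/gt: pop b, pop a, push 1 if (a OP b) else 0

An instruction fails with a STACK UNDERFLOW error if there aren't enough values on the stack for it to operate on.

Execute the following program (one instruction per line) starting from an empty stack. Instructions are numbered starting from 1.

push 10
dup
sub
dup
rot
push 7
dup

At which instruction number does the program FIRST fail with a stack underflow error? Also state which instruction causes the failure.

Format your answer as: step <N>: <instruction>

Answer: step 5: rot

Derivation:
Step 1 ('push 10'): stack = [10], depth = 1
Step 2 ('dup'): stack = [10, 10], depth = 2
Step 3 ('sub'): stack = [0], depth = 1
Step 4 ('dup'): stack = [0, 0], depth = 2
Step 5 ('rot'): needs 3 value(s) but depth is 2 — STACK UNDERFLOW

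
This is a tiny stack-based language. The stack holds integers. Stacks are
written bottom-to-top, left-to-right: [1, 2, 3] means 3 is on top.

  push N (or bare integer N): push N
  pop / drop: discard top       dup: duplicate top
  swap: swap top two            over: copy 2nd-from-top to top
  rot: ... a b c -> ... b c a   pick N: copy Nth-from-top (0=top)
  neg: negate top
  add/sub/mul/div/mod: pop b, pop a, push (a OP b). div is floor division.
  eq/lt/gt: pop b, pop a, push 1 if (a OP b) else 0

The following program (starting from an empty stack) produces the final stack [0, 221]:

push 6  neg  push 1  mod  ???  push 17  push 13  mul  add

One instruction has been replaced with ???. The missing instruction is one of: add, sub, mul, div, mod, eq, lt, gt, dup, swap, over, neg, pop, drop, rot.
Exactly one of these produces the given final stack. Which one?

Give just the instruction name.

Answer: dup

Derivation:
Stack before ???: [0]
Stack after ???:  [0, 0]
The instruction that transforms [0] -> [0, 0] is: dup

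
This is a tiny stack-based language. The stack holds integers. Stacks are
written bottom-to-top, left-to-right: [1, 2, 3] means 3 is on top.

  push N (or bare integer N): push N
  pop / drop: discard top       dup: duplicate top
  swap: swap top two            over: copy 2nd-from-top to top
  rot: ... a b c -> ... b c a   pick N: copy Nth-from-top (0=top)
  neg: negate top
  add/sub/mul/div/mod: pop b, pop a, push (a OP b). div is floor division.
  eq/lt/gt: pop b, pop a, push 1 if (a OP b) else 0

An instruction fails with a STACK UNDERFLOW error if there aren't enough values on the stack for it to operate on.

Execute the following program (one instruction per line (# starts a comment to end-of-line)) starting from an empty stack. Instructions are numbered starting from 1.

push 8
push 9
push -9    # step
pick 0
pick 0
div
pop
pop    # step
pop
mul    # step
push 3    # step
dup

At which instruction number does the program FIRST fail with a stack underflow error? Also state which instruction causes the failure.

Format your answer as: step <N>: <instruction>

Step 1 ('push 8'): stack = [8], depth = 1
Step 2 ('push 9'): stack = [8, 9], depth = 2
Step 3 ('push -9'): stack = [8, 9, -9], depth = 3
Step 4 ('pick 0'): stack = [8, 9, -9, -9], depth = 4
Step 5 ('pick 0'): stack = [8, 9, -9, -9, -9], depth = 5
Step 6 ('div'): stack = [8, 9, -9, 1], depth = 4
Step 7 ('pop'): stack = [8, 9, -9], depth = 3
Step 8 ('pop'): stack = [8, 9], depth = 2
Step 9 ('pop'): stack = [8], depth = 1
Step 10 ('mul'): needs 2 value(s) but depth is 1 — STACK UNDERFLOW

Answer: step 10: mul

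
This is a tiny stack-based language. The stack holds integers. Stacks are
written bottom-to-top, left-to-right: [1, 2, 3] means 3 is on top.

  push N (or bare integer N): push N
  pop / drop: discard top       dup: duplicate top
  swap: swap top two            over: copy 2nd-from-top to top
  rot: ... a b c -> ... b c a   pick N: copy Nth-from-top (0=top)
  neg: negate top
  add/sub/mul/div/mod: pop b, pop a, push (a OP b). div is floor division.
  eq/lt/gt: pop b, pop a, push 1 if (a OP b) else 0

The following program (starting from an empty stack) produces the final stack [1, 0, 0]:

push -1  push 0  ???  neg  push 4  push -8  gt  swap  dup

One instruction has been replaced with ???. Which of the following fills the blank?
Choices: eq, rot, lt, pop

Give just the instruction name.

Answer: eq

Derivation:
Stack before ???: [-1, 0]
Stack after ???:  [0]
Checking each choice:
  eq: MATCH
  rot: stack underflow (need 3, have 2)
  lt: produces [1, -1, -1]
  pop: produces [1, 1, 1]


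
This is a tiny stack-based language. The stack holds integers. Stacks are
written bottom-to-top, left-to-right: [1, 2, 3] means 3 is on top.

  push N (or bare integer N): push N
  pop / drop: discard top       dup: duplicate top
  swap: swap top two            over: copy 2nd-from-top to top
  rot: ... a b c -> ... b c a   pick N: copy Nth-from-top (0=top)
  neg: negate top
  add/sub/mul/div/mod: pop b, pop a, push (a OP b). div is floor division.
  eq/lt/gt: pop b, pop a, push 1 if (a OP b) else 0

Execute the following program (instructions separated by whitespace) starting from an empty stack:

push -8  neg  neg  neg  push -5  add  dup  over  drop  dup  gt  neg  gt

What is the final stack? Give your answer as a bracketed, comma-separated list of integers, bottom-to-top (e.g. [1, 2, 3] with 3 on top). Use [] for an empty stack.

After 'push -8': [-8]
After 'neg': [8]
After 'neg': [-8]
After 'neg': [8]
After 'push -5': [8, -5]
After 'add': [3]
After 'dup': [3, 3]
After 'over': [3, 3, 3]
After 'drop': [3, 3]
After 'dup': [3, 3, 3]
After 'gt': [3, 0]
After 'neg': [3, 0]
After 'gt': [1]

Answer: [1]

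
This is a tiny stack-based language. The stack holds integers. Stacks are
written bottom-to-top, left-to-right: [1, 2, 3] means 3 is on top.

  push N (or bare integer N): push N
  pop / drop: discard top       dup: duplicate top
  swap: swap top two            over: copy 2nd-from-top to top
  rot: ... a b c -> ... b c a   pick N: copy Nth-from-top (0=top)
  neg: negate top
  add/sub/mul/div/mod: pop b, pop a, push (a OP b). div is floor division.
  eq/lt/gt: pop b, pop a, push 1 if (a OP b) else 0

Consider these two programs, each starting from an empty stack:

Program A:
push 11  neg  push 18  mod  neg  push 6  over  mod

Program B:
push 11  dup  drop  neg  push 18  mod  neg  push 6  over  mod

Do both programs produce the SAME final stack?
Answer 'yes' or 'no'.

Answer: yes

Derivation:
Program A trace:
  After 'push 11': [11]
  After 'neg': [-11]
  After 'push 18': [-11, 18]
  After 'mod': [7]
  After 'neg': [-7]
  After 'push 6': [-7, 6]
  After 'over': [-7, 6, -7]
  After 'mod': [-7, -1]
Program A final stack: [-7, -1]

Program B trace:
  After 'push 11': [11]
  After 'dup': [11, 11]
  After 'drop': [11]
  After 'neg': [-11]
  After 'push 18': [-11, 18]
  After 'mod': [7]
  After 'neg': [-7]
  After 'push 6': [-7, 6]
  After 'over': [-7, 6, -7]
  After 'mod': [-7, -1]
Program B final stack: [-7, -1]
Same: yes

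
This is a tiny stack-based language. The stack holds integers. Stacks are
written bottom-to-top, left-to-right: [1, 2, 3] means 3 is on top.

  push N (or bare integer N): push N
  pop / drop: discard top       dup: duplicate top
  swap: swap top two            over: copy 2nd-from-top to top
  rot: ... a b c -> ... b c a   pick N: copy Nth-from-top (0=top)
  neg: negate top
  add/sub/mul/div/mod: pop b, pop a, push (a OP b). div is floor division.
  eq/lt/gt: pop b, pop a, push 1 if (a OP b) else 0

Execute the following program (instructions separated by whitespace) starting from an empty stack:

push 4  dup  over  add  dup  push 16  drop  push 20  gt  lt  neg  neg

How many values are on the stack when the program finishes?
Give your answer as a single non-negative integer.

Answer: 2

Derivation:
After 'push 4': stack = [4] (depth 1)
After 'dup': stack = [4, 4] (depth 2)
After 'over': stack = [4, 4, 4] (depth 3)
After 'add': stack = [4, 8] (depth 2)
After 'dup': stack = [4, 8, 8] (depth 3)
After 'push 16': stack = [4, 8, 8, 16] (depth 4)
After 'drop': stack = [4, 8, 8] (depth 3)
After 'push 20': stack = [4, 8, 8, 20] (depth 4)
After 'gt': stack = [4, 8, 0] (depth 3)
After 'lt': stack = [4, 0] (depth 2)
After 'neg': stack = [4, 0] (depth 2)
After 'neg': stack = [4, 0] (depth 2)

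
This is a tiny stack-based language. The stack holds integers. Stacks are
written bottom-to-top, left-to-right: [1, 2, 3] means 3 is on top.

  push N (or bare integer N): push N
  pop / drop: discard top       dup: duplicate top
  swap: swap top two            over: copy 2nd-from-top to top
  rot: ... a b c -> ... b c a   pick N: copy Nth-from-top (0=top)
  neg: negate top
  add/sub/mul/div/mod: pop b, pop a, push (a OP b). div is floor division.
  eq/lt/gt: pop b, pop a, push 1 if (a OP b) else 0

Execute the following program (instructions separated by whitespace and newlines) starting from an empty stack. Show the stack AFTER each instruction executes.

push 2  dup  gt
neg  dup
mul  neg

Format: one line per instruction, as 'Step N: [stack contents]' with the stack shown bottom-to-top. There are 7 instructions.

Step 1: [2]
Step 2: [2, 2]
Step 3: [0]
Step 4: [0]
Step 5: [0, 0]
Step 6: [0]
Step 7: [0]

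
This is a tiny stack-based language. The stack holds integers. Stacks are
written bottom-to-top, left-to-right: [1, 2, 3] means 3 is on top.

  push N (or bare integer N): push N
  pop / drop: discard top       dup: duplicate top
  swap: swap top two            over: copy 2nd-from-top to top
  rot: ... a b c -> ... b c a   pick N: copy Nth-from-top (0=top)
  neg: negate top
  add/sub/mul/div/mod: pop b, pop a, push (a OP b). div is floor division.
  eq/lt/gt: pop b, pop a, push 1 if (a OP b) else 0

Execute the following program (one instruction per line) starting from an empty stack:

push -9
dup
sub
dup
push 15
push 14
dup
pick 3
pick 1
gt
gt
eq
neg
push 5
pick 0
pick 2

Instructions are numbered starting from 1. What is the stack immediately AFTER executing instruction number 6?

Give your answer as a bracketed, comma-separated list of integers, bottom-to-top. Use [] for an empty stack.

Answer: [0, 0, 15, 14]

Derivation:
Step 1 ('push -9'): [-9]
Step 2 ('dup'): [-9, -9]
Step 3 ('sub'): [0]
Step 4 ('dup'): [0, 0]
Step 5 ('push 15'): [0, 0, 15]
Step 6 ('push 14'): [0, 0, 15, 14]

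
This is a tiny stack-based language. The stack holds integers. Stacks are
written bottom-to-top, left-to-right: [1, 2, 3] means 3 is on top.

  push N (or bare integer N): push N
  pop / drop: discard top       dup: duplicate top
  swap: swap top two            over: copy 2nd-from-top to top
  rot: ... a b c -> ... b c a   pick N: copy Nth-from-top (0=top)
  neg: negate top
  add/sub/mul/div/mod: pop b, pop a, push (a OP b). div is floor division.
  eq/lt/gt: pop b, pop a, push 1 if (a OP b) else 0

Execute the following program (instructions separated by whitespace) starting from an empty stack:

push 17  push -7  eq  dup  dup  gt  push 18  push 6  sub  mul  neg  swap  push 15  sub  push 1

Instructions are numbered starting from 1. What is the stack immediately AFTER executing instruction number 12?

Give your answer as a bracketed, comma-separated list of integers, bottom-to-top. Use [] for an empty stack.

Answer: [0, 0]

Derivation:
Step 1 ('push 17'): [17]
Step 2 ('push -7'): [17, -7]
Step 3 ('eq'): [0]
Step 4 ('dup'): [0, 0]
Step 5 ('dup'): [0, 0, 0]
Step 6 ('gt'): [0, 0]
Step 7 ('push 18'): [0, 0, 18]
Step 8 ('push 6'): [0, 0, 18, 6]
Step 9 ('sub'): [0, 0, 12]
Step 10 ('mul'): [0, 0]
Step 11 ('neg'): [0, 0]
Step 12 ('swap'): [0, 0]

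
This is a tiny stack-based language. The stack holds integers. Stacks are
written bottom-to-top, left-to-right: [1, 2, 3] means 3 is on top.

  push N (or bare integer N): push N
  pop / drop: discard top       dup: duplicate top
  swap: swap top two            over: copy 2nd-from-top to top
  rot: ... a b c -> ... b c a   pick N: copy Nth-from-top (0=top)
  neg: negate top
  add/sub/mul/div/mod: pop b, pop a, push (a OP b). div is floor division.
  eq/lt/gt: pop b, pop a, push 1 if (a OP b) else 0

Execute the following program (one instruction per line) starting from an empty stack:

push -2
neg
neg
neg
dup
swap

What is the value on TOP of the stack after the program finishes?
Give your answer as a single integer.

Answer: 2

Derivation:
After 'push -2': [-2]
After 'neg': [2]
After 'neg': [-2]
After 'neg': [2]
After 'dup': [2, 2]
After 'swap': [2, 2]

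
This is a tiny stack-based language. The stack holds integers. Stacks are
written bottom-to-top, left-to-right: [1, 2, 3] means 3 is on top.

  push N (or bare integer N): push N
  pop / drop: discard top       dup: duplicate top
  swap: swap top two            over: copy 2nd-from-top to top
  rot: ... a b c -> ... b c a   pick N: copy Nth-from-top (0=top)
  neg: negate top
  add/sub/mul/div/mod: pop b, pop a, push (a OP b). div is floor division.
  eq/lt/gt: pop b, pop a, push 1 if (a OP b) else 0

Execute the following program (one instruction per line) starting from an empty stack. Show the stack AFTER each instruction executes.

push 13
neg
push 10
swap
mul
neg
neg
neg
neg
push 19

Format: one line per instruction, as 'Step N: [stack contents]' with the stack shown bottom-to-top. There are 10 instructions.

Step 1: [13]
Step 2: [-13]
Step 3: [-13, 10]
Step 4: [10, -13]
Step 5: [-130]
Step 6: [130]
Step 7: [-130]
Step 8: [130]
Step 9: [-130]
Step 10: [-130, 19]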